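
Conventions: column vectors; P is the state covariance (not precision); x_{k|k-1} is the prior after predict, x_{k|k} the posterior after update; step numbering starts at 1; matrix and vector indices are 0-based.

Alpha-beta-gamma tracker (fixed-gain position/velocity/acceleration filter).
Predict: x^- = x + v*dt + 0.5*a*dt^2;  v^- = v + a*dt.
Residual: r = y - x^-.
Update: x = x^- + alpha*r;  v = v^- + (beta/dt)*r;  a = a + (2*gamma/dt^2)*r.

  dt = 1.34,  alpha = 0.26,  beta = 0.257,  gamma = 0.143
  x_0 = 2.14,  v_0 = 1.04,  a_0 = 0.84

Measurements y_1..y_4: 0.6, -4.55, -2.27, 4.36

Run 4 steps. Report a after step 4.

step 1: x_pred=4.2878  r=-3.6878  x^+=3.3289  v^+=1.4583  a^+=0.2526
step 2: x_pred=5.5099  r=-10.0599  x^+=2.8943  v^+=-0.1326  a^+=-1.3497
step 3: x_pred=1.5049  r=-3.7749  x^+=0.5234  v^+=-2.6652  a^+=-1.9510
step 4: x_pred=-4.7994  r=9.1594  x^+=-2.4180  v^+=-3.5228  a^+=-0.4921

a_post = -0.4921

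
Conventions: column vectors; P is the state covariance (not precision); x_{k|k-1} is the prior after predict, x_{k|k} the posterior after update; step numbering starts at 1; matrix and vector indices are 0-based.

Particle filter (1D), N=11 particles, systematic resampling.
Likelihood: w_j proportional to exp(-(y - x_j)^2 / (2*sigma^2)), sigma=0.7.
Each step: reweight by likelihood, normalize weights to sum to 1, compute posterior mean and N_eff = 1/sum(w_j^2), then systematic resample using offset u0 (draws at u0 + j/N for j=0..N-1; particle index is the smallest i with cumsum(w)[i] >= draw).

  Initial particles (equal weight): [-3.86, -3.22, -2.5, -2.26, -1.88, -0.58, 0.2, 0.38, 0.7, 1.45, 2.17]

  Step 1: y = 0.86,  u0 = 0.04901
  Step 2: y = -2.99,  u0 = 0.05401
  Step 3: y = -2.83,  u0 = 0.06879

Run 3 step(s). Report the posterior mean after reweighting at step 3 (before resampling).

step 1: w=[0.0000, 0.0000, 0.0000, 0.0000, 0.0001, 0.0354, 0.1885, 0.2324, 0.2864, 0.2061, 0.0510]  mean=0.7152  Neff=4.5893  idx=[6, 6, 7, 7, 7, 8, 8, 8, 9, 9, 10]
step 2: w=[0.3346, 0.3346, 0.1003, 0.1003, 0.1003, 0.0100, 0.0100, 0.0100, 0.0000, 0.0000, 0.0000]  mean=0.2692  Neff=3.9318  idx=[0, 0, 0, 0, 1, 1, 1, 2, 3, 4, 4]
step 3: w=[0.1209, 0.1209, 0.1209, 0.1209, 0.1209, 0.1209, 0.1209, 0.0384, 0.0384, 0.0384, 0.0384]  mean=0.2277  Neff=9.2404  idx=[0, 1, 2, 2, 3, 4, 5, 5, 6, 8, 10]

post_mean = 0.2277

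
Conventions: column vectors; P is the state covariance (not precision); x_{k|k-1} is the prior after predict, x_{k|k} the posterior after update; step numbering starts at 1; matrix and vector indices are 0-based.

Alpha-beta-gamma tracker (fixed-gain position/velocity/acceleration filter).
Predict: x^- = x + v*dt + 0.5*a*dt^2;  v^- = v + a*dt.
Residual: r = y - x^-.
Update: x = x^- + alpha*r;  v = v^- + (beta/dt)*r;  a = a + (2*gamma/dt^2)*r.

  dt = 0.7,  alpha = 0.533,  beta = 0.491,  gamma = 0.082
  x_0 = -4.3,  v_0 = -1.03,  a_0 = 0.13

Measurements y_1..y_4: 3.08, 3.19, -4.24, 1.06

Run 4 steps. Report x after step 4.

x_post = 1.0725

step 1: x_pred=-4.9891  r=8.0692  x^+=-0.6883  v^+=4.7209  a^+=2.8307
step 2: x_pred=3.3099  r=-0.1199  x^+=3.2460  v^+=6.6183  a^+=2.7906
step 3: x_pred=8.5625  r=-12.8025  x^+=1.7388  v^+=-0.4083  a^+=-1.4943
step 4: x_pred=1.0868  r=-0.0268  x^+=1.0725  v^+=-1.4732  a^+=-1.5033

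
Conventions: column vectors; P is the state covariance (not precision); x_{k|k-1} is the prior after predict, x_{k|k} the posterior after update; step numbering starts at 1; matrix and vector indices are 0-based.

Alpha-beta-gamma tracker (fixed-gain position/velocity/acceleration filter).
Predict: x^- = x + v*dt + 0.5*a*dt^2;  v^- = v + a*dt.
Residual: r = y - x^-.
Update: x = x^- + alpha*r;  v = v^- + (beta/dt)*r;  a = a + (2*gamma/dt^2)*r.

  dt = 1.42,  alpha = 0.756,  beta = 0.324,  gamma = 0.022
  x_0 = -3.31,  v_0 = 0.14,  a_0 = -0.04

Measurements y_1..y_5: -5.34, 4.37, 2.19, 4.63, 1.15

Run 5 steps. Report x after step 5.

x_post = 2.5225

step 1: x_pred=-3.1515  r=-2.1885  x^+=-4.8060  v^+=-0.4161  a^+=-0.0878
step 2: x_pred=-5.4854  r=9.8554  x^+=1.9653  v^+=1.7079  a^+=0.1273
step 3: x_pred=4.5189  r=-2.3289  x^+=2.7583  v^+=1.3573  a^+=0.0765
step 4: x_pred=4.7628  r=-0.1328  x^+=4.6624  v^+=1.4356  a^+=0.0736
step 5: x_pred=6.7752  r=-5.6252  x^+=2.5225  v^+=0.2566  a^+=-0.0492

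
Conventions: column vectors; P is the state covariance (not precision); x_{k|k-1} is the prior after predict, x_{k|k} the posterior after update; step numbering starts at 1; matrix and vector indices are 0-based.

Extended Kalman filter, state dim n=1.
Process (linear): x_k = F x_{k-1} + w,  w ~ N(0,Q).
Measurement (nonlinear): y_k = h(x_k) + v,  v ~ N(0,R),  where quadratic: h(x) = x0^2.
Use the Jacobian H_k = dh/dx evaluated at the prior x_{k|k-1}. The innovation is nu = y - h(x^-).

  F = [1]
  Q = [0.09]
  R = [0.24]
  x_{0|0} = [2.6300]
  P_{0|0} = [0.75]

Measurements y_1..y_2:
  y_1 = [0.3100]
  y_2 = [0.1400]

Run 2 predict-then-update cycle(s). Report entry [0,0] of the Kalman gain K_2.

K[0,0] = 0.2739

step 1: x^-=[2.6300]  P^-=[0.8400]  H_jac=[5.2600]  S=[23.4808]  K=[0.1882]  nu=[-6.6069]  x^+=[1.3868]  P^+=[0.0086]
step 2: x^-=[1.3868]  P^-=[0.0986]  H_jac=[2.7735]  S=[0.9984]  K=[0.2739]  nu=[-1.7831]  x^+=[0.8984]  P^+=[0.0237]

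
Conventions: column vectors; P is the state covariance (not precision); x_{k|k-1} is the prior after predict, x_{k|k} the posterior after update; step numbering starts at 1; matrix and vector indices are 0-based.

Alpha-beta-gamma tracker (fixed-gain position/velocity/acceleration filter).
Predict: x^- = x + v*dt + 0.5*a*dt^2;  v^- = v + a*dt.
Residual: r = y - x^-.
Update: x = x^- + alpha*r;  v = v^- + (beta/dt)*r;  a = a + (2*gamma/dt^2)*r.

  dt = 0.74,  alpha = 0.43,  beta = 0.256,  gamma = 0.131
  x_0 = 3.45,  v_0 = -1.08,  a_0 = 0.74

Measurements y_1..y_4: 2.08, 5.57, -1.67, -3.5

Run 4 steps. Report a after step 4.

a_post = -3.4384

step 1: x_pred=2.8534  r=-0.7734  x^+=2.5208  v^+=-0.8000  a^+=0.3700
step 2: x_pred=2.0302  r=3.5398  x^+=3.5523  v^+=0.6984  a^+=2.0636
step 3: x_pred=4.6341  r=-6.3041  x^+=1.9234  v^+=0.0446  a^+=-0.9526
step 4: x_pred=1.6955  r=-5.1955  x^+=-0.5386  v^+=-2.4577  a^+=-3.4384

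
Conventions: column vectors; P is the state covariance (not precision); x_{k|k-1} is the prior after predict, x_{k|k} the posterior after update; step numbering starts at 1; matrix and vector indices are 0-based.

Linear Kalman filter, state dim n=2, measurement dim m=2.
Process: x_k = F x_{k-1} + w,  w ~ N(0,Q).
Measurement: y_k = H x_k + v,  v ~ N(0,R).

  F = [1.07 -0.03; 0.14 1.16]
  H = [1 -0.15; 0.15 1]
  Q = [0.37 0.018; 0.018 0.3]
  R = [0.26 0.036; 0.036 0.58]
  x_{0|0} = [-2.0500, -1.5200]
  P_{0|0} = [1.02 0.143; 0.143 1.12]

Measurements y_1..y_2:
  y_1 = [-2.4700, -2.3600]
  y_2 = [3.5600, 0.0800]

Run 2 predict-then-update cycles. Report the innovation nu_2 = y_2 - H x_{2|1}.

step 1: x^-=[-2.1479, -2.0502]  P^-=[1.5296 0.3087; 0.3087 1.8735]  S=[1.7392 0.2862; 0.2862 2.5805]  K=[0.8338 0.1161; -0.1085 0.7560]  nu=[-0.6296, 0.0124]  x^+=[-2.6714, -1.9725]  P^+=[0.2304 0.0628; 0.0628 0.4252]
step 2: x^-=[-2.7993, -2.6621]  P^-=[0.6301 0.1154; 0.1154 0.8970]  S=[0.8757 0.1088; 0.1088 1.5258]  K=[0.6888 0.0885; -0.0972 0.6062]  nu=[5.9599, 3.1620]  x^+=[1.5858, -1.3246]  P^+=[0.1894 0.0477; 0.0477 0.3409]

innov = [5.9599, 3.1620]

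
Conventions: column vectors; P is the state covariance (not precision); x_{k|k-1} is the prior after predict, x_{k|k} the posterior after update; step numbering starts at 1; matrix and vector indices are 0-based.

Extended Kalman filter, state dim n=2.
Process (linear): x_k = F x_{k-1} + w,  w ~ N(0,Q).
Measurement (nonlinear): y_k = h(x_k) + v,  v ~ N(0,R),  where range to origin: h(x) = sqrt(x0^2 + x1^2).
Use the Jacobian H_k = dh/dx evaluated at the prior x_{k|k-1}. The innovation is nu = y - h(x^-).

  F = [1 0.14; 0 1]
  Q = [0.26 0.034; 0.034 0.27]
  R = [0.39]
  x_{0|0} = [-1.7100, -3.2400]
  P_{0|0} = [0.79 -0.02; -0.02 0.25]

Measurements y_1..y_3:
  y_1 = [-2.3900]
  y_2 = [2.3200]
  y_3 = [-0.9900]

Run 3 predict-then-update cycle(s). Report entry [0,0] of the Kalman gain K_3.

step 1: x^-=[-2.1636, -3.2400]  P^-=[1.0493 0.0490; 0.0490 0.5200]  H_jac=[-0.5553 -0.8316]  S=[1.1185]  K=[-0.5574; -0.4110]  nu=[-6.2860]  x^+=[1.3403, -0.6567]  P^+=[0.7018 -0.2072; -0.2072 0.3311]
step 2: x^-=[1.2484, -0.6567]  P^-=[0.9102 -0.1269; -0.1269 0.6011]  H_jac=[0.8850 -0.4656]  S=[1.3378]  K=[0.6463; -0.2931]  nu=[0.9094]  x^+=[1.8362, -0.9233]  P^+=[0.3514 0.1266; 0.1266 0.4862]
step 3: x^-=[1.7069, -0.9233]  P^-=[0.6564 0.2286; 0.2286 0.7562]  H_jac=[0.8796 -0.4758]  S=[0.8776]  K=[0.5339; -0.1808]  nu=[-2.9306]  x^+=[0.1423, -0.3935]  P^+=[0.4062 0.3133; 0.3133 0.7275]

K[0,0] = 0.5339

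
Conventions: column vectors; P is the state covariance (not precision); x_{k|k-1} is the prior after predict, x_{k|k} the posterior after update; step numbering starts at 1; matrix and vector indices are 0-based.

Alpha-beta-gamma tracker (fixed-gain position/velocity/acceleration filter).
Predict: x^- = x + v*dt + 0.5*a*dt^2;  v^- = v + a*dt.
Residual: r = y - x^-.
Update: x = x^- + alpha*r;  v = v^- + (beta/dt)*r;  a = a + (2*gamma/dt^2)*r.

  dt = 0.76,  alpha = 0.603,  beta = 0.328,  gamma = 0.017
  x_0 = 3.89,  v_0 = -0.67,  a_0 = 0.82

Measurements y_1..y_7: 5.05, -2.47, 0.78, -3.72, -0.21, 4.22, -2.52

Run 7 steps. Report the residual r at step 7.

step 1: x_pred=3.6176  r=1.4324  x^+=4.4813  v^+=0.5714  a^+=0.9043
step 2: x_pred=5.1768  r=-7.6468  x^+=0.5658  v^+=-2.0415  a^+=0.4542
step 3: x_pred=-0.8546  r=1.6346  x^+=0.1311  v^+=-0.9909  a^+=0.5504
step 4: x_pred=-0.4630  r=-3.2570  x^+=-2.4270  v^+=-1.9782  a^+=0.3587
step 5: x_pred=-3.8268  r=3.6168  x^+=-1.6459  v^+=-0.1446  a^+=0.5716
step 6: x_pred=-1.5907  r=5.8107  x^+=1.9131  v^+=2.7976  a^+=0.9136
step 7: x_pred=4.3032  r=-6.8232  x^+=0.1888  v^+=0.5472  a^+=0.5120

resid = -6.8232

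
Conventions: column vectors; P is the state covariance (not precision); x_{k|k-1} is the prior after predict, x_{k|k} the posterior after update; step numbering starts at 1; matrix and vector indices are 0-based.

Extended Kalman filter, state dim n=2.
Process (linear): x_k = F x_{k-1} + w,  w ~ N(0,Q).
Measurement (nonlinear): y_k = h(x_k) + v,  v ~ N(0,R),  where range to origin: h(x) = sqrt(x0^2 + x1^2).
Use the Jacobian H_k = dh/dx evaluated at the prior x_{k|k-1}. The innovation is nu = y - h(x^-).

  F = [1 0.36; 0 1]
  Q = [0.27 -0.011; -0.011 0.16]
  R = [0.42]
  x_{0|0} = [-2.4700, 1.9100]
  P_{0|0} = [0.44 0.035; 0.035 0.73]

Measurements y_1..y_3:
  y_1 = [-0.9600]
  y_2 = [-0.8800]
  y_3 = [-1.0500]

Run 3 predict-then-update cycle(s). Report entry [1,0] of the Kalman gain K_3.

K[1,0] = 0.4741

step 1: x^-=[-1.7824, 1.9100]  P^-=[0.8298 0.2868; 0.2868 0.8900]  H_jac=[-0.6823 0.7311]  S=[0.9959]  K=[-0.3579; 0.4569]  nu=[-3.5725]  x^+=[-0.5036, 0.2777]  P^+=[0.7022 0.4497; 0.4497 0.6821]
step 2: x^-=[-0.4037, 0.2777]  P^-=[1.3844 0.6842; 0.6842 0.8421]  H_jac=[-0.8238 0.5668]  S=[0.9911]  K=[-0.7594; -0.0871]  nu=[-1.3700]  x^+=[0.6367, 0.3971]  P^+=[0.8128 0.6186; 0.6186 0.8346]
step 3: x^-=[0.7797, 0.3971]  P^-=[1.6364 0.9081; 0.9081 0.9946]  H_jac=[0.8911 0.4539]  S=[2.6587]  K=[0.7035; 0.4741]  nu=[-1.9250]  x^+=[-0.5745, -0.5156]  P^+=[0.3207 0.0213; 0.0213 0.3969]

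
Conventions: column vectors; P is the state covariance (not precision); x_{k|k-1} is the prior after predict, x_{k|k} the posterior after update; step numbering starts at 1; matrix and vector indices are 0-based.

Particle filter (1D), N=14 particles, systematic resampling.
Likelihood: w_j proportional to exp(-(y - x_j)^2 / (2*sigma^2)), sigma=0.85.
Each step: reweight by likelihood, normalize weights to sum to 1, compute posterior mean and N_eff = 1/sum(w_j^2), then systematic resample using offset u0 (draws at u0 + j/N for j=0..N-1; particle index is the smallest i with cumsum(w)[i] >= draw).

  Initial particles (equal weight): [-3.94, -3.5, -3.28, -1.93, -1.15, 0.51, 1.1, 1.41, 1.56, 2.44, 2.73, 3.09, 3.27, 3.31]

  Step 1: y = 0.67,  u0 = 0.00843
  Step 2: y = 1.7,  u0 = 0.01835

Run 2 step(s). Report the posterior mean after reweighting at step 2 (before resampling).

post_mean = 1.2396

step 1: w=[0.0000, 0.0000, 0.0000, 0.0027, 0.0294, 0.2858, 0.2560, 0.1992, 0.1682, 0.0333, 0.0154, 0.0051, 0.0027, 0.0023]  mean=1.0869  Neff=4.5998  idx=[4, 5, 5, 5, 5, 6, 6, 6, 7, 7, 7, 8, 8, 8]
step 2: w=[0.0004, 0.0390, 0.0390, 0.0390, 0.0390, 0.0809, 0.0809, 0.0809, 0.0979, 0.0979, 0.0979, 0.1024, 0.1024, 0.1024]  mean=1.2396  Neff=11.6345  idx=[1, 3, 5, 5, 6, 7, 8, 9, 9, 10, 11, 12, 12, 13]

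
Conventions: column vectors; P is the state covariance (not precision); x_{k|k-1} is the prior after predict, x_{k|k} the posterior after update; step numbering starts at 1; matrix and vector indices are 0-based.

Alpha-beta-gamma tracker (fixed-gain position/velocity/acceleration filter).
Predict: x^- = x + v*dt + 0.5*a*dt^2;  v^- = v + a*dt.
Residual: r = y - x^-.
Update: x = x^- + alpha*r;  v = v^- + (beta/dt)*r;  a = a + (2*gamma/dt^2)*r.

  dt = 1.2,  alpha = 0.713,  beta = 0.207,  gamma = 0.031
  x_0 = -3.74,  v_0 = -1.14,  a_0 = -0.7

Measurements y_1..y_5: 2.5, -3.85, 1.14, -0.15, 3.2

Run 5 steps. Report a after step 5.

step 1: x_pred=-5.6120  r=8.1120  x^+=0.1719  v^+=-0.5807  a^+=-0.3507
step 2: x_pred=-0.7775  r=-3.0725  x^+=-2.9682  v^+=-1.5316  a^+=-0.4830
step 3: x_pred=-5.1538  r=6.2938  x^+=-0.6663  v^+=-1.0255  a^+=-0.2120
step 4: x_pred=-2.0496  r=1.8996  x^+=-0.6952  v^+=-0.9523  a^+=-0.1302
step 5: x_pred=-1.9317  r=5.1317  x^+=1.7272  v^+=-0.2233  a^+=0.0907

a_post = 0.0907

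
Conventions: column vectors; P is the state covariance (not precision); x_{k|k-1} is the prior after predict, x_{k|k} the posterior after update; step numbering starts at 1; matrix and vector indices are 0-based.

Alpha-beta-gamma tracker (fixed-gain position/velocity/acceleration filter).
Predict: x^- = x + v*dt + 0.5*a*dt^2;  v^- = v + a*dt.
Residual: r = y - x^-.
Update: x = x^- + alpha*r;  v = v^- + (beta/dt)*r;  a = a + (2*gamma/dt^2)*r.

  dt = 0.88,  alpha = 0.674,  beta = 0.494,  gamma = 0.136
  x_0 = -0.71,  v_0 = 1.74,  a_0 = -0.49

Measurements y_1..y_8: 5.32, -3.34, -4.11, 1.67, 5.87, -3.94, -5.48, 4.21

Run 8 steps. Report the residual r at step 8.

step 1: x_pred=0.6315  r=4.6885  x^+=3.7915  v^+=3.9408  a^+=1.1568
step 2: x_pred=7.7073  r=-11.0473  x^+=0.2614  v^+=-1.2428  a^+=-2.7235
step 3: x_pred=-1.8868  r=-2.2232  x^+=-3.3852  v^+=-4.8875  a^+=-3.5043
step 4: x_pred=-9.0431  r=10.7131  x^+=-1.8225  v^+=-1.9574  a^+=0.2585
step 5: x_pred=-3.4449  r=9.3149  x^+=2.8334  v^+=3.4992  a^+=3.5303
step 6: x_pred=7.2795  r=-11.2195  x^+=-0.2824  v^+=0.3076  a^+=-0.4105
step 7: x_pred=-0.1707  r=-5.3093  x^+=-3.7492  v^+=-3.0341  a^+=-2.2753
step 8: x_pred=-7.3002  r=11.5102  x^+=0.4577  v^+=1.4250  a^+=1.7675

resid = 11.5102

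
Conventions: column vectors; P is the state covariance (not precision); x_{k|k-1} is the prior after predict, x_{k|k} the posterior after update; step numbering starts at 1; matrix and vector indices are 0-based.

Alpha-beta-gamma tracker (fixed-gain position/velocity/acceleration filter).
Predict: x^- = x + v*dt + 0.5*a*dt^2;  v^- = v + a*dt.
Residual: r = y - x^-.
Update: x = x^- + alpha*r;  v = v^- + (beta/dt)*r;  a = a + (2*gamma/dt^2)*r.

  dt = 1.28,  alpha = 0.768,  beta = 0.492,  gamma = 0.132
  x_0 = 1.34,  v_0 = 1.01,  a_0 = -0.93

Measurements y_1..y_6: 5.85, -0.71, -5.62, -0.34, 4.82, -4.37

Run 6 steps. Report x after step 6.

step 1: x_pred=1.8709  r=3.9791  x^+=4.9269  v^+=1.3490  a^+=-0.2888
step 2: x_pred=6.4170  r=-7.1270  x^+=0.9435  v^+=-1.7601  a^+=-1.4372
step 3: x_pred=-2.4869  r=-3.1331  x^+=-4.8931  v^+=-4.8041  a^+=-1.9421
step 4: x_pred=-12.6333  r=12.2933  x^+=-3.1920  v^+=-2.5647  a^+=0.0388
step 5: x_pred=-6.4431  r=11.2631  x^+=2.2070  v^+=1.8142  a^+=1.8536
step 6: x_pred=6.0476  r=-10.4176  x^+=-1.9531  v^+=0.1825  a^+=0.1750

x_post = -1.9531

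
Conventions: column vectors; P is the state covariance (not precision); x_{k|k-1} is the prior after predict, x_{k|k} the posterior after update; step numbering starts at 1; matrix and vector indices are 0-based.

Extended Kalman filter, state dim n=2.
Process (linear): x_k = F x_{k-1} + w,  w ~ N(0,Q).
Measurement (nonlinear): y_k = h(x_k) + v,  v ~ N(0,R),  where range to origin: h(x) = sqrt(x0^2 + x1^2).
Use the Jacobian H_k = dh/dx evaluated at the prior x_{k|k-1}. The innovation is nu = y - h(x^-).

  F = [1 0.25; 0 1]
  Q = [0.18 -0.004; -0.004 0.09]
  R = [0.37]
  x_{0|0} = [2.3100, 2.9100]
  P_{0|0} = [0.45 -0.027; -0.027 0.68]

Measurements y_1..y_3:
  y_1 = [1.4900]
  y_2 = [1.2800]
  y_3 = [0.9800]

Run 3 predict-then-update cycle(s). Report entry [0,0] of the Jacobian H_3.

step 1: x^-=[3.0375, 2.9100]  P^-=[0.6590 0.1390; 0.1390 0.7700]  H_jac=[0.7221 0.6918]  S=[1.2210]  K=[0.4685; 0.5185]  nu=[-2.7165]  x^+=[1.7649, 1.5016]  P^+=[0.3910 -0.1576; -0.1576 0.4418]
step 2: x^-=[2.1403, 1.5016]  P^-=[0.5198 -0.0511; -0.0511 0.5318]  H_jac=[0.8186 0.5743]  S=[0.8457]  K=[0.4685; 0.3117]  nu=[-1.3345]  x^+=[1.5151, 1.0857]  P^+=[0.3342 -0.1746; -0.1746 0.4496]
step 3: x^-=[1.7865, 1.0857]  P^-=[0.4550 -0.0662; -0.0662 0.5396]  H_jac=[0.8546 0.5193]  S=[0.7891]  K=[0.4492; 0.2835]  nu=[-1.1105]  x^+=[1.2876, 0.7709]  P^+=[0.2958 -0.1667; -0.1667 0.4762]

H_jac[0,0] = 0.8546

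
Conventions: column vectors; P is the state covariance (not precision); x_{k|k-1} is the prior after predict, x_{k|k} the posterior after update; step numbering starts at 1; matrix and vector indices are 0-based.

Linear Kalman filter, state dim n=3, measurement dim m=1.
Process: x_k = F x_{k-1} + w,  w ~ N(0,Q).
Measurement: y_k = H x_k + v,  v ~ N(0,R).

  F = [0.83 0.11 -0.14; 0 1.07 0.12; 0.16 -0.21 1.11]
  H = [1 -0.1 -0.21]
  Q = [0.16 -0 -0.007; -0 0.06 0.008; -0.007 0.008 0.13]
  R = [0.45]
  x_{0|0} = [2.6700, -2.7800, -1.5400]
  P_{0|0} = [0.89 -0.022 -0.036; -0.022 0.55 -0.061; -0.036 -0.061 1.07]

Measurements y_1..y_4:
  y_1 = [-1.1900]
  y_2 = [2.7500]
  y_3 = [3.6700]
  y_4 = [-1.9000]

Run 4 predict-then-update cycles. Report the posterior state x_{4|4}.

x_post = [-0.2462, -3.8746, 1.6461]

step 1: x^-=[2.1259, -3.1594, -0.6984]  P^-=[0.8070 0.0320 -0.1059; 0.0320 0.6894 -0.0484; -0.1059 -0.0484 1.5125]  S=[1.3666]  K=[0.6044; -0.0196; -0.3064]  nu=[-3.7785]  x^+=[-0.1579, -3.0853, 0.4593]  P^+=[0.3077 0.0482 0.1471; 0.0482 0.6889 -0.0566; 0.1471 -0.0566 1.3842]
step 2: x^-=[-0.5347, -3.2461, 1.1325]  P^-=[0.3838 0.1230 -0.0810; 0.1230 0.8541 -0.0172; -0.0810 -0.0172 1.9492]  S=[0.9370]  K=[0.4146; 0.0440; -0.5215]  nu=[3.1980]  x^+=[0.7912, -3.1055, -0.5352]  P^+=[0.2227 0.1059 0.1216; 0.1059 0.8523 0.0043; 0.1216 0.0043 1.6944]
step 3: x^-=[0.3900, -3.3871, 0.1847]  P^-=[0.3479 0.1774 -0.1671; 0.1774 1.0613 0.0676; -0.1671 0.0676 2.2950]  S=[0.9472]  K=[0.3856; 0.0603; -0.6923]  nu=[2.9800]  x^+=[1.5391, -3.2075, -1.8785]  P^+=[0.2071 0.1554 0.0858; 0.1554 1.0579 0.1072; 0.0858 0.1072 1.8410]
step 4: x^-=[1.1876, -3.6574, -1.1653]  P^-=[0.3567 0.2255 -0.2210; 0.2255 1.3252 0.1684; -0.2210 0.1684 2.4203]  S=[0.9815]  K=[0.3877; 0.0587; -0.7602]  nu=[-3.6980]  x^+=[-0.2462, -3.8746, 1.6461]  P^+=[0.2091 0.2032 0.0683; 0.2032 1.3218 0.2122; 0.0683 0.2122 1.8531]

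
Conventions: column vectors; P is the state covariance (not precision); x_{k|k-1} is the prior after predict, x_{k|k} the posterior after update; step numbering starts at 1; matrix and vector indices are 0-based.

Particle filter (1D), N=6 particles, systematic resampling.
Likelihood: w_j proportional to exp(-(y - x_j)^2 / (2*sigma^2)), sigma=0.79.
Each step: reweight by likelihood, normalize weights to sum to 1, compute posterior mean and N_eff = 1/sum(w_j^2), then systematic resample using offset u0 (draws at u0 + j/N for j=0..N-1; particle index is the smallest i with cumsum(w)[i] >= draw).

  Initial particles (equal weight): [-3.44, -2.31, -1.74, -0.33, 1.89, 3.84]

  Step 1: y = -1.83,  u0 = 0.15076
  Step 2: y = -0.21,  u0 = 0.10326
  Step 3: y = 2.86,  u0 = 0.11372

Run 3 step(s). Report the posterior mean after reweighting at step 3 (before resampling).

post_mean = -0.3301

step 1: w=[0.0593, 0.3931, 0.4697, 0.0779, 0.0000, 0.0000]  mean=-1.9549  Neff=2.5993  idx=[1, 1, 2, 2, 2, 3]
step 2: w=[0.0194, 0.0194, 0.1017, 0.1017, 0.1017, 0.6560]  mean=-0.8371  Neff=2.1637  idx=[2, 4, 5, 5, 5, 5]
step 3: w=[0.0000, 0.0000, 0.2500, 0.2500, 0.2500, 0.2500]  mean=-0.3301  Neff=4.0006  idx=[2, 3, 3, 4, 5, 5]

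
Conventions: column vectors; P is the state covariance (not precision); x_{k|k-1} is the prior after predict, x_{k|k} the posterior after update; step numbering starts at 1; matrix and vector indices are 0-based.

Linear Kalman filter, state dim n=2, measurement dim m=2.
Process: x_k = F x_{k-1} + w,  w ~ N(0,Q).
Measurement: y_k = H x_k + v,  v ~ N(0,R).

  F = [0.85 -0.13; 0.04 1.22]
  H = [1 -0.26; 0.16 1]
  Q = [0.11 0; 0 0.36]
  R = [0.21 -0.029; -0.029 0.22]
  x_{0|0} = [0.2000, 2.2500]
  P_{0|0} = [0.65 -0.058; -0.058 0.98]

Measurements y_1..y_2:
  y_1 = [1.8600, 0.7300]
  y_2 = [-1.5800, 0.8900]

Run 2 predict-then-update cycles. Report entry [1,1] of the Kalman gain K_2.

K[1,1] = 0.7155

step 1: x^-=[-0.1225, 2.7530]  P^-=[0.6090 -0.1932; -0.1932 1.8140]  S=[1.0421 -0.5883; -0.5883 1.9878]  K=[0.7269 0.1670; -0.1579 0.8503]  nu=[2.6983, -2.0034]  x^+=[1.5043, 0.6234]  P^+=[0.1458 -0.0077; -0.0077 0.1929]
step 2: x^-=[1.1976, 0.8208]  P^-=[0.2203 -0.0335; -0.0335 0.6466]  S=[0.4915 -0.1940; -0.1940 0.8615]  K=[0.5123 0.1174; -0.1279 0.7155]  nu=[-2.5642, -0.1224]  x^+=[-0.1305, 1.0611]  P^+=[0.1028 -0.0055; -0.0055 0.1620]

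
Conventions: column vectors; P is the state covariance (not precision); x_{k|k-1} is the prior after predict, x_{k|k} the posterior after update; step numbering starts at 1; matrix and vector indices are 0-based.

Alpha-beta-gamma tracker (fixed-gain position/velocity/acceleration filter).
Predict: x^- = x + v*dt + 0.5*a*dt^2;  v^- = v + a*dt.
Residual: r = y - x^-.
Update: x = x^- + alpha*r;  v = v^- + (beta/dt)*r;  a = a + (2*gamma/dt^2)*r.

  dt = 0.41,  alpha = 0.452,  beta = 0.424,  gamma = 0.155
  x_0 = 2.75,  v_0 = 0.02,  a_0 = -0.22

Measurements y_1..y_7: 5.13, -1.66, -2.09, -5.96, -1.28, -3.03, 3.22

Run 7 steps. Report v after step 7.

step 1: x_pred=2.7397  r=2.3903  x^+=3.8201  v^+=2.4017  a^+=4.1880
step 2: x_pred=5.1568  r=-6.8168  x^+=2.0756  v^+=-2.9308  a^+=-8.3832
step 3: x_pred=0.1694  r=-2.2594  x^+=-0.8519  v^+=-8.7044  a^+=-12.5498
step 4: x_pred=-5.4755  r=-0.4845  x^+=-5.6945  v^+=-14.3509  a^+=-13.4433
step 5: x_pred=-12.7083  r=11.4283  x^+=-7.5427  v^+=-8.0442  a^+=7.6320
step 6: x_pred=-10.1993  r=7.1693  x^+=-6.9588  v^+=2.4991  a^+=20.8533
step 7: x_pred=-4.1814  r=7.4014  x^+=-0.8360  v^+=18.7031  a^+=34.5026

v_post = 18.7031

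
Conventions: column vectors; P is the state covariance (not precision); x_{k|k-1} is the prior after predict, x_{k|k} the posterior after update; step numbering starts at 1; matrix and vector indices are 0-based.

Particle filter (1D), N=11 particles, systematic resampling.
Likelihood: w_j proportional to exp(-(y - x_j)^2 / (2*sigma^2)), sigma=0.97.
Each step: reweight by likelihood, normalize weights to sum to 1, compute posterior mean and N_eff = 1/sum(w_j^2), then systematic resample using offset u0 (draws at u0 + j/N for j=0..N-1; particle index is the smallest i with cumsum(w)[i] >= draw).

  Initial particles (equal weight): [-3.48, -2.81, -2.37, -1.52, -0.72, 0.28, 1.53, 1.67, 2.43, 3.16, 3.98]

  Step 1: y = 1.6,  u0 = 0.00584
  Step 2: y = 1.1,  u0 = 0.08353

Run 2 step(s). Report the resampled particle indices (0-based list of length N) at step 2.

step 1: w=[0.0000, 0.0000, 0.0001, 0.0016, 0.0165, 0.1141, 0.2873, 0.2873, 0.1998, 0.0790, 0.0142]  mean=1.7286  Neff=4.4489  idx=[4, 5, 6, 6, 6, 7, 7, 7, 8, 8, 9]
step 2: w=[0.0246, 0.0999, 0.1295, 0.1295, 0.1295, 0.1202, 0.1202, 0.1202, 0.0558, 0.0558, 0.0150]  mean=1.5251  Neff=9.0372  idx=[1, 2, 3, 3, 4, 5, 5, 6, 7, 8, 10]

resampled_idx = [1, 2, 3, 3, 4, 5, 5, 6, 7, 8, 10]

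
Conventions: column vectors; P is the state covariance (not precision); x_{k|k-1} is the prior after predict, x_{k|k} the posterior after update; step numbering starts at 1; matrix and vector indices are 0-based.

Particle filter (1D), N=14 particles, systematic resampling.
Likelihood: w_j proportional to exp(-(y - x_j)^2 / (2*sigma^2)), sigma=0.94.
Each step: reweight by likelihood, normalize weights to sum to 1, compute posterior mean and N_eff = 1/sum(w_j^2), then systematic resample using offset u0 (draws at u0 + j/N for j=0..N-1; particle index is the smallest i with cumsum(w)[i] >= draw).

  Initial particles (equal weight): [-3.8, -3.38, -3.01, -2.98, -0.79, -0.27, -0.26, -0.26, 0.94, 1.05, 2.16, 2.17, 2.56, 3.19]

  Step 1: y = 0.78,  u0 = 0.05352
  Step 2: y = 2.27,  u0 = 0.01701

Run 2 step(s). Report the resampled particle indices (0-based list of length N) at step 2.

step 1: w=[0.0000, 0.0000, 0.0001, 0.0001, 0.0528, 0.1142, 0.1155, 0.1155, 0.2100, 0.2045, 0.0725, 0.0714, 0.0355, 0.0080]  mean=0.7068  Neff=7.1379  idx=[5, 5, 6, 6, 7, 8, 8, 8, 9, 9, 9, 10, 11, 12]
step 2: w=[0.0047, 0.0047, 0.0049, 0.0049, 0.0049, 0.0672, 0.0672, 0.0672, 0.0788, 0.0788, 0.0788, 0.1816, 0.1819, 0.1744]  mean=1.6647  Neff=7.7666  idx=[3, 5, 7, 8, 8, 9, 10, 11, 11, 12, 12, 12, 13, 13]

resampled_idx = [3, 5, 7, 8, 8, 9, 10, 11, 11, 12, 12, 12, 13, 13]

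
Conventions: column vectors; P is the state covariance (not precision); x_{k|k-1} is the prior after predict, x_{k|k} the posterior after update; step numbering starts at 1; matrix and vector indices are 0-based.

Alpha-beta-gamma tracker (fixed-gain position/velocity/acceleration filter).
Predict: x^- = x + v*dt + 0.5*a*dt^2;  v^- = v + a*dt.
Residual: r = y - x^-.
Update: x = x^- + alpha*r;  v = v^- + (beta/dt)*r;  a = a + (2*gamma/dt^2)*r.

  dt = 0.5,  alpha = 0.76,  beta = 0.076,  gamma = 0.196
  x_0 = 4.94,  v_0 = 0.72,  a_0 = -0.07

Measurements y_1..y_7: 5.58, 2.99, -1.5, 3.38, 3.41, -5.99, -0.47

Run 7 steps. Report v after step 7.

step 1: x_pred=5.2913  r=0.2887  x^+=5.5107  v^+=0.7289  a^+=0.3828
step 2: x_pred=5.9230  r=-2.9330  x^+=3.6939  v^+=0.4745  a^+=-4.2162
step 3: x_pred=3.4041  r=-4.9041  x^+=-0.3230  v^+=-2.3791  a^+=-11.9058
step 4: x_pred=-3.0008  r=6.3808  x^+=1.8486  v^+=-7.3621  a^+=-1.9008
step 5: x_pred=-2.0700  r=5.4800  x^+=2.0948  v^+=-7.4795  a^+=6.6919
step 6: x_pred=-0.8085  r=-5.1815  x^+=-4.7464  v^+=-4.9212  a^+=-1.4327
step 7: x_pred=-7.3861  r=6.9161  x^+=-2.1299  v^+=-4.5863  a^+=9.4117

v_post = -4.5863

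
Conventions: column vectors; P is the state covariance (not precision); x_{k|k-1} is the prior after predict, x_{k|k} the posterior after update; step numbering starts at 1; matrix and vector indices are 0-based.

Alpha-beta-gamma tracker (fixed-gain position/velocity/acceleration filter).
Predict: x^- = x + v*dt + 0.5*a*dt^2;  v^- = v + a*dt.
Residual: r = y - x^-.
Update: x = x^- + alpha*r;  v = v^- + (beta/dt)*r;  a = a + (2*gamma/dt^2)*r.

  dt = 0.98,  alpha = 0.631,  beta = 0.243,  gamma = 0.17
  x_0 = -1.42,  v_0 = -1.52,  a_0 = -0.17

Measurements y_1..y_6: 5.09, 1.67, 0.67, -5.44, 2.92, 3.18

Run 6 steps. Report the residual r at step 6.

resid = 4.9451

step 1: x_pred=-2.9912  r=8.0812  x^+=2.1080  v^+=0.3172  a^+=2.6909
step 2: x_pred=3.7111  r=-2.0411  x^+=2.4232  v^+=2.4482  a^+=1.9683
step 3: x_pred=5.7676  r=-5.0976  x^+=2.5510  v^+=3.1132  a^+=0.1637
step 4: x_pred=5.6805  r=-11.1205  x^+=-1.3365  v^+=0.5162  a^+=-3.7732
step 5: x_pred=-2.6426  r=5.5626  x^+=0.8674  v^+=-1.8023  a^+=-1.8039
step 6: x_pred=-1.7651  r=4.9451  x^+=1.3553  v^+=-2.3440  a^+=-0.0533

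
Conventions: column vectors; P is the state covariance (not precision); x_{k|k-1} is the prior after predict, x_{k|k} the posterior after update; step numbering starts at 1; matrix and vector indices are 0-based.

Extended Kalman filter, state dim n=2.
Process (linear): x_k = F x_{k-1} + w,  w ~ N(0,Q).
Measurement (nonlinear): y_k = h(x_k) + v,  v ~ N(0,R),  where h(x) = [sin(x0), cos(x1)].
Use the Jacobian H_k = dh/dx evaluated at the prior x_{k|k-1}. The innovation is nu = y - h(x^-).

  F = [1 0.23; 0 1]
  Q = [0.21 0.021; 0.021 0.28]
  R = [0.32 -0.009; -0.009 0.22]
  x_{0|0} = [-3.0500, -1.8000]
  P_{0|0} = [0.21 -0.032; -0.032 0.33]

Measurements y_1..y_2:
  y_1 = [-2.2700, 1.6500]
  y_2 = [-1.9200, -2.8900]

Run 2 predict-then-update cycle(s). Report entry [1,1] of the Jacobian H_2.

step 1: x^-=[-3.4640, -1.8000]  P^-=[0.4227 0.0649; 0.0649 0.6100]  H_jac=[-0.9485 0.0000; 0.0000 0.9738]  S=[0.7003 -0.0689; -0.0689 0.7985]  K=[-0.5696 0.0300; -0.0148 0.7427]  nu=[-2.5869, 1.8772]  x^+=[-1.9343, -0.3676]  P^+=[0.1925 0.0120; 0.0120 0.1679]
step 2: x^-=[-2.0188, -0.3676]  P^-=[0.4169 0.0717; 0.0717 0.4479]  H_jac=[-0.4332 0.0000; 0.0000 0.3594]  S=[0.3982 -0.0202; -0.0202 0.2779]  K=[-0.4504 0.0600; -0.0488 0.5758]  nu=[-1.0187, -3.8232]  x^+=[-1.7894, -2.5194]  P^+=[0.3340 0.0480; 0.0480 0.3537]

H_jac[1,1] = 0.3594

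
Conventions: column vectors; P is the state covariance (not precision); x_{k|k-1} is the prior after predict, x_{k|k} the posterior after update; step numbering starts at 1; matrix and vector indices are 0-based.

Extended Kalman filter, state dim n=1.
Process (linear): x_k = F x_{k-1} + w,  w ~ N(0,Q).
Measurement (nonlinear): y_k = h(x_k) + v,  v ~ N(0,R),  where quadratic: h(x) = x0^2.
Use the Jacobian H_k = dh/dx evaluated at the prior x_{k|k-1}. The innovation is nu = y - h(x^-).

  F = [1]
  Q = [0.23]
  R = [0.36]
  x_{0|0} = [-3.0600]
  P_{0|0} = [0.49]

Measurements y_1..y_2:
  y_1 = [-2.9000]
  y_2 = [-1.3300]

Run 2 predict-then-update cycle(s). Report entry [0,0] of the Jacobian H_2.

H_jac[0,0] = -2.1651

step 1: x^-=[-3.0600]  P^-=[0.7200]  H_jac=[-6.1200]  S=[27.3272]  K=[-0.1612]  nu=[-12.2636]  x^+=[-1.0825]  P^+=[0.0095]
step 2: x^-=[-1.0825]  P^-=[0.2395]  H_jac=[-2.1651]  S=[1.4826]  K=[-0.3497]  nu=[-2.5019]  x^+=[-0.2076]  P^+=[0.0582]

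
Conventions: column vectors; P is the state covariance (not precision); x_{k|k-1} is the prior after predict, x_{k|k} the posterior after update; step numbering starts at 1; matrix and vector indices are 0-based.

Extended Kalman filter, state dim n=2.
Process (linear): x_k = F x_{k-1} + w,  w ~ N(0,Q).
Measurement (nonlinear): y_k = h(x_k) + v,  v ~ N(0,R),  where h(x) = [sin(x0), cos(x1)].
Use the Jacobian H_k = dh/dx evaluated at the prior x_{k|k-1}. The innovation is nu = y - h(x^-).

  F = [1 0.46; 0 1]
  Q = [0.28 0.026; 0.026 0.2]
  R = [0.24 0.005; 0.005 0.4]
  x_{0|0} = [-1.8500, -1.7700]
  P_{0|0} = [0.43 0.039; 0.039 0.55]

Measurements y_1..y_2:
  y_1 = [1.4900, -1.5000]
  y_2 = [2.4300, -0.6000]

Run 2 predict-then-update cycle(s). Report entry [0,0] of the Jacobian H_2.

H_jac[0,0] = 0.8032

step 1: x^-=[-2.6642, -1.7700]  P^-=[0.8623 0.3180; 0.3180 0.7500]  H_jac=[-0.8882 0.0000; 0.0000 0.9802]  S=[0.9202 -0.2719; -0.2719 1.1206]  K=[-0.8080 0.0821; -0.1219 0.6265]  nu=[1.9495, -1.3021]  x^+=[-4.3463, -2.8233]  P^+=[0.2179 0.0294; 0.0294 0.2550]
step 2: x^-=[-5.6450, -2.8233]  P^-=[0.5789 0.1727; 0.1727 0.4550]  H_jac=[0.8032 0.0000; 0.0000 0.3130]  S=[0.6134 0.0484; 0.0484 0.4446]  K=[0.7548 0.0394; 0.2026 0.2983]  nu=[1.8343, 0.3498]  x^+=[-4.2467, -2.3474]  P^+=[0.2258 0.0624; 0.0624 0.3844]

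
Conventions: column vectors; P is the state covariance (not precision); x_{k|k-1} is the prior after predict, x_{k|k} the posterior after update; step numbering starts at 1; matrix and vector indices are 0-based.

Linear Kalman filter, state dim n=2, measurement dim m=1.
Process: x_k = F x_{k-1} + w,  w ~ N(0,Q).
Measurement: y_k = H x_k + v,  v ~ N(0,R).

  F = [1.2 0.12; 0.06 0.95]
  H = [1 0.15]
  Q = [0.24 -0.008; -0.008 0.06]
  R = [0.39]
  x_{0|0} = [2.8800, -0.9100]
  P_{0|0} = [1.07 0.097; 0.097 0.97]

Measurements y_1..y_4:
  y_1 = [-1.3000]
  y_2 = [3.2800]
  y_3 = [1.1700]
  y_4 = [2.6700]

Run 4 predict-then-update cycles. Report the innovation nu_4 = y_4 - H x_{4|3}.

innov = [0.8493]

step 1: x^-=[3.3468, -0.6917]  P^-=[1.8227 0.2909; 0.2909 0.9503]  S=[2.3214]  K=[0.8040; 0.1867]  nu=[-4.5430]  x^+=[-0.3057, -1.5400]  P^+=[0.3222 -0.0576; -0.0576 0.8694]
step 2: x^-=[-0.5517, -1.4813]  P^-=[0.6999 0.0482; 0.0482 0.8392]  S=[1.1232]  K=[0.6295; 0.1550]  nu=[4.0539]  x^+=[2.0004, -0.8529]  P^+=[0.2547 -0.0614; -0.0614 0.8122]
step 3: x^-=[2.2981, -0.6902]  P^-=[0.6008 0.0325; 0.0325 0.7870]  S=[1.0183]  K=[0.5948; 0.1479]  nu=[-1.0246]  x^+=[1.6887, -0.8417]  P^+=[0.2405 -0.0570; -0.0570 0.7647]
step 4: x^-=[1.9254, -0.6983]  P^-=[0.5810 0.0311; 0.0311 0.7445]  S=[0.9970]  K=[0.5874; 0.1432]  nu=[0.8493]  x^+=[2.4243, -0.5767]  P^+=[0.2370 -0.0528; -0.0528 0.7241]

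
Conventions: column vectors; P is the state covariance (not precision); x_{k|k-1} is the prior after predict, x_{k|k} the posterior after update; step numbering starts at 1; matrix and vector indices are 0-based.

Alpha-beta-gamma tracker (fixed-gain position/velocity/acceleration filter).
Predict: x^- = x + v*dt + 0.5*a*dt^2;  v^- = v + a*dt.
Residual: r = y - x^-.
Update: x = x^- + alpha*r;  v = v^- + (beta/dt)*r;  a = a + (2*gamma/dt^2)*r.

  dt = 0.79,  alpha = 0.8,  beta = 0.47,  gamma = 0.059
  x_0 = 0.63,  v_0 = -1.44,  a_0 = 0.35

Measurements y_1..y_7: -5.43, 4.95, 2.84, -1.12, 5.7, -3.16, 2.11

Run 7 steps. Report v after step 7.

step 1: x_pred=-0.3984  r=-5.0316  x^+=-4.4237  v^+=-4.1570  a^+=-0.6013
step 2: x_pred=-7.8953  r=12.8453  x^+=2.3809  v^+=3.0101  a^+=1.8274
step 3: x_pred=5.3292  r=-2.4892  x^+=3.3378  v^+=2.9728  a^+=1.3567
step 4: x_pred=6.1097  r=-7.2297  x^+=0.3259  v^+=-0.2566  a^+=-0.0102
step 5: x_pred=0.1201  r=5.5799  x^+=4.5840  v^+=3.0551  a^+=1.0448
step 6: x_pred=7.3235  r=-10.4835  x^+=-1.0633  v^+=-2.3566  a^+=-0.9373
step 7: x_pred=-3.2175  r=5.3275  x^+=1.0445  v^+=0.0724  a^+=0.0699

v_post = 0.0724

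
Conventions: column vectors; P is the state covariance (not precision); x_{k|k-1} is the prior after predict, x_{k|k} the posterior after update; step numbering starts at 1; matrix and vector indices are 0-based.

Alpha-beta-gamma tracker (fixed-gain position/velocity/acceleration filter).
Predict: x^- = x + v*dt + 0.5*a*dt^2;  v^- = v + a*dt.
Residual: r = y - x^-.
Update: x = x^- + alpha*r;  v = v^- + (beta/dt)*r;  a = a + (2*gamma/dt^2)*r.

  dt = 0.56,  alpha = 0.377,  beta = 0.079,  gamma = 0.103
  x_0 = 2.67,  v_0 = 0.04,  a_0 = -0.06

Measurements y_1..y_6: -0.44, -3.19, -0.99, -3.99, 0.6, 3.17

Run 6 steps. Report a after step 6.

a_post = 11.0683

step 1: x_pred=2.6830  r=-3.1230  x^+=1.5056  v^+=-0.4342  a^+=-2.1115
step 2: x_pred=0.9314  r=-4.1214  x^+=-0.6224  v^+=-2.1980  a^+=-4.8188
step 3: x_pred=-2.6088  r=1.6188  x^+=-1.9985  v^+=-4.6681  a^+=-3.7554
step 4: x_pred=-5.2015  r=1.2115  x^+=-4.7448  v^+=-6.6002  a^+=-2.9595
step 5: x_pred=-8.9050  r=9.5050  x^+=-5.3216  v^+=-6.9167  a^+=3.2841
step 6: x_pred=-8.6800  r=11.8500  x^+=-4.2125  v^+=-3.4059  a^+=11.0683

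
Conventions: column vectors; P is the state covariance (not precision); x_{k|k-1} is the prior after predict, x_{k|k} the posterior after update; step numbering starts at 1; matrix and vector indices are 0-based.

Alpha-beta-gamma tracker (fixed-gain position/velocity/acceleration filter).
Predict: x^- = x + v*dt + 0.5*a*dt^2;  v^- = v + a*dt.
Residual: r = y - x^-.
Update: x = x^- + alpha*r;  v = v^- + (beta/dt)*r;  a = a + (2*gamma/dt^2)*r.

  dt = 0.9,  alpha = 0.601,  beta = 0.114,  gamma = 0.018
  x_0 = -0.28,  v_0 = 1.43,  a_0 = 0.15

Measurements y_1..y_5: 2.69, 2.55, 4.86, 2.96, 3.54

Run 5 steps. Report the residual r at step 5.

step 1: x_pred=1.0677  r=1.6222  x^+=2.0427  v^+=1.7705  a^+=0.2221
step 2: x_pred=3.7261  r=-1.1761  x^+=3.0193  v^+=1.8214  a^+=0.1698
step 3: x_pred=4.7273  r=0.1327  x^+=4.8071  v^+=1.9911  a^+=0.1757
step 4: x_pred=6.6702  r=-3.7102  x^+=4.4404  v^+=1.6793  a^+=0.0108
step 5: x_pred=5.9561  r=-2.4161  x^+=4.5040  v^+=1.3830  a^+=-0.0966

resid = -2.4161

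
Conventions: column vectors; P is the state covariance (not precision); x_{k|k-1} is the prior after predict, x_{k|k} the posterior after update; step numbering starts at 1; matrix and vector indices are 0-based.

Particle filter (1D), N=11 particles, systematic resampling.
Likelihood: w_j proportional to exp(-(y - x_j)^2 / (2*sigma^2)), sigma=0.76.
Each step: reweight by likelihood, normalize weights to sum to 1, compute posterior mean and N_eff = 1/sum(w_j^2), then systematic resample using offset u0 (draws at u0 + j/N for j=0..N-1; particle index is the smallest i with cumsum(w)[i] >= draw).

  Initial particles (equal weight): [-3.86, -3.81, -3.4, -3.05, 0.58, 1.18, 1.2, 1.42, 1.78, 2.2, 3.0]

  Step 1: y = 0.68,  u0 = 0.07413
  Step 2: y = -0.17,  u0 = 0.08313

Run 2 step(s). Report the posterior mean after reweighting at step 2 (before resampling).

post_mean = 0.8326

step 1: w=[0.0000, 0.0000, 0.0000, 0.0000, 0.2675, 0.2173, 0.2135, 0.1680, 0.0947, 0.0365, 0.0026]  mean=1.1628  Neff=4.9292  idx=[4, 4, 4, 5, 5, 6, 6, 7, 7, 8, 9]
step 2: w=[0.2105, 0.2105, 0.2105, 0.0707, 0.0707, 0.0675, 0.0675, 0.0384, 0.0384, 0.0127, 0.0026]  mean=0.8326  Neff=6.4460  idx=[0, 0, 1, 1, 2, 2, 2, 4, 5, 6, 9]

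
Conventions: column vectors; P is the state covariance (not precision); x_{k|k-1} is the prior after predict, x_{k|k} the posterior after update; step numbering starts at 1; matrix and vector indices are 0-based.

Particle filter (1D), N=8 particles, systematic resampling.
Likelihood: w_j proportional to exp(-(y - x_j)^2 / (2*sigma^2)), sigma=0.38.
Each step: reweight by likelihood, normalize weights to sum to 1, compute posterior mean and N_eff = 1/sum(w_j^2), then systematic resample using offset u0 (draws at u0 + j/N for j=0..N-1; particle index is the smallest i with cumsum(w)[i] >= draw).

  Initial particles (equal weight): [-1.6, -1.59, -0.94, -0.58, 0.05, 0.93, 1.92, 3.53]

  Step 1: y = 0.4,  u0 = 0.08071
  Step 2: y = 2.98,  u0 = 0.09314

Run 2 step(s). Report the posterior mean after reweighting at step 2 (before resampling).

post_mean = 0.9300

step 1: w=[0.0000, 0.0000, 0.0019, 0.0336, 0.6111, 0.3531, 0.0003, 0.0000]  mean=0.3383  Neff=2.0028  idx=[4, 4, 4, 4, 4, 5, 5, 5]
step 2: w=[0.0000, 0.0000, 0.0000, 0.0000, 0.0000, 0.3333, 0.3333, 0.3333]  mean=0.9300  Neff=3.0000  idx=[5, 5, 6, 6, 6, 7, 7, 7]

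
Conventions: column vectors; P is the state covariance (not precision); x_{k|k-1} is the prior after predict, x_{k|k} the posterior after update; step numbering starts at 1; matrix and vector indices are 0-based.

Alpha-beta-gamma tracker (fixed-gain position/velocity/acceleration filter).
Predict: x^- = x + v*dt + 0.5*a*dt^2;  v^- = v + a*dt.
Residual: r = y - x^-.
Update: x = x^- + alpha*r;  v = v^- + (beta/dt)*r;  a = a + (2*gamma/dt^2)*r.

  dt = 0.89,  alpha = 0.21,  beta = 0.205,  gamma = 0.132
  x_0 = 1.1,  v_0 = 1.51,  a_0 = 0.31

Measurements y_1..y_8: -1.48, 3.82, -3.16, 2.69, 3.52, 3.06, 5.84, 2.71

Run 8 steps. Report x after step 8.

x_post = 5.7605

step 1: x_pred=2.5667  r=-4.0467  x^+=1.7169  v^+=0.8538  a^+=-1.0387
step 2: x_pred=2.0654  r=1.7546  x^+=2.4338  v^+=0.3335  a^+=-0.4539
step 3: x_pred=2.5509  r=-5.7109  x^+=1.3516  v^+=-1.3859  a^+=-2.3573
step 4: x_pred=-0.8155  r=3.5055  x^+=-0.0793  v^+=-2.6765  a^+=-1.1890
step 5: x_pred=-2.9323  r=6.4523  x^+=-1.5773  v^+=-2.2484  a^+=0.9615
step 6: x_pred=-3.1976  r=6.2576  x^+=-1.8835  v^+=0.0487  a^+=3.0471
step 7: x_pred=-0.6334  r=6.4734  x^+=0.7260  v^+=4.2517  a^+=5.2047
step 8: x_pred=6.5713  r=-3.8613  x^+=5.7605  v^+=7.9944  a^+=3.9177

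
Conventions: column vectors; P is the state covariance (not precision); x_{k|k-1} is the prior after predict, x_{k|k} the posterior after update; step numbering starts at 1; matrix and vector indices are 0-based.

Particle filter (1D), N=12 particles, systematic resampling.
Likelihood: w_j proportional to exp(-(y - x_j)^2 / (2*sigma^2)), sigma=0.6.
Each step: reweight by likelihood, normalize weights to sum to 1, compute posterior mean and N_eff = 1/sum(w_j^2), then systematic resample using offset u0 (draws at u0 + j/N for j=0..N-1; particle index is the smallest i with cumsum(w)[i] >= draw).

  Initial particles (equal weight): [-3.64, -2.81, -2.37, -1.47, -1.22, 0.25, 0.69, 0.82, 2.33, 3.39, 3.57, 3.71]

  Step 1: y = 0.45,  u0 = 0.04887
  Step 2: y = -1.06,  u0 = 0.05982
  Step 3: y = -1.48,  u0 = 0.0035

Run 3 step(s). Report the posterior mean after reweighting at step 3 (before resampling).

step 1: w=[0.0000, 0.0000, 0.0000, 0.0022, 0.0076, 0.3465, 0.3381, 0.3029, 0.0027, 0.0000, 0.0000, 0.0000]  mean=0.5621  Neff=3.0657  idx=[5, 5, 5, 5, 6, 6, 6, 6, 7, 7, 7, 7]
step 2: w=[0.2026, 0.2026, 0.2026, 0.2026, 0.0312, 0.0312, 0.0312, 0.0312, 0.0162, 0.0162, 0.0162, 0.0162]  mean=0.3419  Neff=5.9141  idx=[0, 0, 1, 1, 1, 2, 2, 3, 3, 3, 6, 10]
step 3: w=[0.0987, 0.0987, 0.0987, 0.0987, 0.0987, 0.0987, 0.0987, 0.0987, 0.0987, 0.0987, 0.0091, 0.0041]  mean=0.2563  Neff=10.2581  idx=[0, 0, 1, 2, 3, 4, 5, 5, 6, 7, 8, 9]

post_mean = 0.2563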